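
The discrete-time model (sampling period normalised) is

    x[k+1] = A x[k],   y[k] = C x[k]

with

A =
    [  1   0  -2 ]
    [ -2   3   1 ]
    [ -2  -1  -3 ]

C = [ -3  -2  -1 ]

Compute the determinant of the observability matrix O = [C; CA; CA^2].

CA = [[3, -5, 7]]
CA^2 = [[-1, -22, -32]]
Observability matrix O = [C; CA; CA^2] = [[-3, -2, -1], [3, -5, 7], [-1, -22, -32]]
Expanding along the first row, det(O) = (-3)·((-5)·(-32) - 7·(-22)) - (-2)·(3·(-32) - 7·(-1)) + (-1)·(3·(-22) - (-5)·(-1)) = (-3)·314 - (-2)·(-89) + (-1)·(-71) = -1049
Since det(O) ≠ 0, rank(O) = 3 and the system is completely observable.

-1049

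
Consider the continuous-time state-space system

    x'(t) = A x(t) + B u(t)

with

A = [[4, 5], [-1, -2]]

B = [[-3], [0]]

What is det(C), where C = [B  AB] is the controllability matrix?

-9

AB = [[-12], [3]]
Controllability matrix C = [B  AB] = [[-3, -12], [0, 3]]
det(C) = (-3)·3 - (-12)·0 = -9 - 0 = -9
Since det(C) ≠ 0, rank(C) = 2 and the system is completely controllable.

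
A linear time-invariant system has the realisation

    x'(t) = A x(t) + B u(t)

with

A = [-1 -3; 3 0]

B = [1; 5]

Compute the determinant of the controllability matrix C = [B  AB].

83

AB = [[-16], [3]]
Controllability matrix C = [B  AB] = [[1, -16], [5, 3]]
det(C) = 1·3 - (-16)·5 = 3 - (-80) = 83
Since det(C) ≠ 0, rank(C) = 2 and the system is completely controllable.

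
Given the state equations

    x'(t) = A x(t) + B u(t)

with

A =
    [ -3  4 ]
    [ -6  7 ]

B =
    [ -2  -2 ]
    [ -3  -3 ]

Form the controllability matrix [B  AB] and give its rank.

AB = [[-6, -6], [-9, -9]]
Controllability matrix C = [B  AB] = [[-2, -2, -6, -6], [-3, -3, -9, -9]]
Every column of C is a scalar multiple of column 1 = [-2, -3] (multipliers 1, 1, 3, 3), so the columns span a one-dimensional space.
C ≠ 0, hence rank(C) = 1.
rank(C) = 1 < n = 2, so the pair (A, B) is not completely controllable.

1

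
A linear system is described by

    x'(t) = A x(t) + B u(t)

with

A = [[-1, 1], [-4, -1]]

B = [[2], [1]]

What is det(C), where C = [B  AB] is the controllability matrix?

AB = [[-1], [-9]]
Controllability matrix C = [B  AB] = [[2, -1], [1, -9]]
det(C) = 2·(-9) - (-1)·1 = -18 - (-1) = -17
Since det(C) ≠ 0, rank(C) = 2 and the system is completely controllable.

-17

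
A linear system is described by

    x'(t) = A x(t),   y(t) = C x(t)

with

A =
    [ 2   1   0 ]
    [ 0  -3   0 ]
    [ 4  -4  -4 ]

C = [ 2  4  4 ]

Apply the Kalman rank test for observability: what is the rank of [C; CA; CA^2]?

CA = [[20, -26, -16]]
CA^2 = [[-24, 162, 64]]
Observability matrix O = [C; CA; CA^2] = [[2, 4, 4], [20, -26, -16], [-24, 162, 64]]
det(O) = 2·((-26)·64 - (-16)·162) - 4·(20·64 - (-16)·(-24)) + 4·(20·162 - (-26)·(-24)) = 2·928 - 4·896 + 4·2616 = 8736 ≠ 0, so rank(O) = 3.
rank(O) = 3 = n, so the pair (A, C) is completely observable.

3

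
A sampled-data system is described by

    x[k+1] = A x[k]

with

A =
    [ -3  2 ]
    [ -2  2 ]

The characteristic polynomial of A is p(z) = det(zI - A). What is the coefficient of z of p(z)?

For a 2×2 matrix, det(zI - A) = z^2 - (tr A)z + det A.
tr A = -1, det A = -2.
So p(z) = z^2 + z - 2.
The coefficient of z is 1.

1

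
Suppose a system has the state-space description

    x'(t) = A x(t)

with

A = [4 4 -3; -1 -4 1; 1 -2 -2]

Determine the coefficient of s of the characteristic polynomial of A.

Expand det(sI - A) for the 3×3 matrix.
p(s) = s^3 + 2s^2 - 7s - 18.
(Check: constant term = det(-A) = (-1)^3 det A = -18; coefficient of s^2 = -tr A = 2.)
The coefficient of s is -7.

-7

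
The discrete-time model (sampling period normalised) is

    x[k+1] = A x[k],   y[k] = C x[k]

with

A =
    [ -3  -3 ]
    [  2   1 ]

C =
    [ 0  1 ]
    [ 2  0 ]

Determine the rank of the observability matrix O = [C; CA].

CA = [[2, 1], [-6, -6]]
Observability matrix O = [C; CA] = [[0, 1], [2, 0], [2, 1], [-6, -6]]
Take the 2×2 submatrix of O formed by rows 1, 2: [[0, 1], [2, 0]]. Its determinant is 0·0 - 1·2 = 0 - 2 = -2 ≠ 0.
So rank(O) ≥ 2; since O has 2 columns, rank(O) = 2.
rank(O) = 2 = n, so the pair (A, C) is completely observable.

2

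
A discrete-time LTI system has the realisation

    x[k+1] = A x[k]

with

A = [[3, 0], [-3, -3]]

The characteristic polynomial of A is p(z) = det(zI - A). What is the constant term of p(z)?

-9

For a 2×2 matrix, det(zI - A) = z^2 - (tr A)z + det A.
tr A = 0, det A = -9.
So p(z) = z^2 - 9.
The constant term is -9.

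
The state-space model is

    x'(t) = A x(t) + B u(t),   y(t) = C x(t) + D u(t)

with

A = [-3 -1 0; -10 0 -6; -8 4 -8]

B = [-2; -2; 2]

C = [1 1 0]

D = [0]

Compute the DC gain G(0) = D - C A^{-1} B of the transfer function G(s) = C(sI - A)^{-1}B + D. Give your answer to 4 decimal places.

-1.0000

G(0) = C(-A)^{-1}B + D = -C A^{-1} B + D.
det A = -40, so A^{-1} = (1/-40)·adj(A) = [[-3/5, 1/5, -3/20], [4/5, -3/5, 9/20], [1, -1/2, 1/4]]
A^{-1} B = [1/2, 1/2, -1/2]^T
C A^{-1} B = 1
G(0) = D - C A^{-1} B = 0 - (1) = -1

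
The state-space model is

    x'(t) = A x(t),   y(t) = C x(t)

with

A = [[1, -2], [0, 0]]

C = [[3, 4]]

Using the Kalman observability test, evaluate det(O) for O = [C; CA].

CA = [[3, -6]]
Observability matrix O = [C; CA] = [[3, 4], [3, -6]]
det(O) = 3·(-6) - 4·3 = -18 - 12 = -30
Since det(O) ≠ 0, rank(O) = 2 and the system is completely observable.

-30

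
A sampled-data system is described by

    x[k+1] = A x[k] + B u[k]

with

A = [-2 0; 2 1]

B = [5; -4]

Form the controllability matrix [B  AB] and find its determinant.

AB = [[-10], [6]]
Controllability matrix C = [B  AB] = [[5, -10], [-4, 6]]
det(C) = 5·6 - (-10)·(-4) = 30 - 40 = -10
Since det(C) ≠ 0, rank(C) = 2 and the system is completely controllable.

-10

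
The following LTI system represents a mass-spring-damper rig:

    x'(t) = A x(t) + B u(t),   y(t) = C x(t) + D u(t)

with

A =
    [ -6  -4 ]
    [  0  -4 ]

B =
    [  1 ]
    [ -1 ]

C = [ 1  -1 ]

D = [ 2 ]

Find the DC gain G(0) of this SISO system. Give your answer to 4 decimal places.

2.5833

G(0) = C(-A)^{-1}B + D = -C A^{-1} B + D.
det A = 24, so A^{-1} = (1/24)·adj(A) = [[-1/6, 1/6], [0, -1/4]]
A^{-1} B = [-1/3, 1/4]^T
C A^{-1} B = -7/12
G(0) = D - C A^{-1} B = 2 - (-7/12) = 31/12 ≈ 2.5833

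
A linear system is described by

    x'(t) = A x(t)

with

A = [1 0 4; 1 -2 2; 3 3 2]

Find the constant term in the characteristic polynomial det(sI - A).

-26

Expand det(sI - A) for the 3×3 matrix.
p(s) = s^3 - s^2 - 22s - 26.
(Check: constant term = det(-A) = (-1)^3 det A = -26; coefficient of s^2 = -tr A = -1.)
The constant term is -26.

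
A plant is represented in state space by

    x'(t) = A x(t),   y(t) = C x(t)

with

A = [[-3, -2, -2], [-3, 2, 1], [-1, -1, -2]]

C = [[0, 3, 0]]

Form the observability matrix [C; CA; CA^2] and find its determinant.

CA = [[-9, 6, 3]]
CA^2 = [[6, 27, 18]]
Observability matrix O = [C; CA; CA^2] = [[0, 3, 0], [-9, 6, 3], [6, 27, 18]]
Expanding along the first row, det(O) = 0·(6·18 - 3·27) - 3·((-9)·18 - 3·6) + 0·((-9)·27 - 6·6) = 0·27 - 3·(-180) + 0·(-279) = 540
Since det(O) ≠ 0, rank(O) = 3 and the system is completely observable.

540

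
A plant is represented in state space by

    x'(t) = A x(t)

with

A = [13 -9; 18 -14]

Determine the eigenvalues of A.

-5, 4

det(sI - A) = s^2 - (tr A)s + det A, with tr A = 13 + (-14) = -1 and det A = 13·(-14) - (-9)·18 = -182 - (-162) = -20.
So p(s) = det(sI - A) = s^2 + s - 20.
Factor s^2 + s - 20: two numbers with sum -1 and product -20 are 4 and -5, so s^2 + s - 20 = (s - 4)(s + 5).
Hence p(s) = (s - 4) (s + 5), with roots -5, 4.
At least one eigenvalue has non-negative real part, so the system is not asymptotically stable.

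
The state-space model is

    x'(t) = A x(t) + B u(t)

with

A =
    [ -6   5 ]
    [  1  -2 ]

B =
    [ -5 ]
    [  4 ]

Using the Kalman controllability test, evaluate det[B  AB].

-135

AB = [[50], [-13]]
Controllability matrix C = [B  AB] = [[-5, 50], [4, -13]]
det(C) = (-5)·(-13) - 50·4 = 65 - 200 = -135
Since det(C) ≠ 0, rank(C) = 2 and the system is completely controllable.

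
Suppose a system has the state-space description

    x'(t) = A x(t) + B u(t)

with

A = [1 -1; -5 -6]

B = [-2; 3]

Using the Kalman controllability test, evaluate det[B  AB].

31

AB = [[-5], [-8]]
Controllability matrix C = [B  AB] = [[-2, -5], [3, -8]]
det(C) = (-2)·(-8) - (-5)·3 = 16 - (-15) = 31
Since det(C) ≠ 0, rank(C) = 2 and the system is completely controllable.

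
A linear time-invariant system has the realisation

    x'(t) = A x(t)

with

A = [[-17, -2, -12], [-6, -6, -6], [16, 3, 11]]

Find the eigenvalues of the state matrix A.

-5, -4, -3

det(sI - A) = s^3 - (tr A)s^2 + (M11 + M22 + M33)s - det A, where Mii is the 2×2 principal minor of A obtained by deleting row i and column i.
tr A = (-17) + (-6) + 11 = -12; M11 = (-6)·11 - (-6)·3 = -66 - (-18) = -48; M22 = (-17)·11 - (-12)·16 = -187 - (-192) = 5; M33 = (-17)·(-6) - (-2)·(-6) = 102 - 12 = 90; sum of minors = 47.
det A = (-17)·((-6)·11 - (-6)·3) - (-2)·((-6)·11 - (-6)·16) + (-12)·((-6)·3 - (-6)·16) = (-17)·(-48) - (-2)·30 + (-12)·78 = -60.
So p(s) = det(sI - A) = s^3 + 12s^2 + 47s + 60.
Rational-root test: any integer root divides 60. Testing small divisors, s = -3 works: p(-3) = -27 + 108 + (-141) + 60 = 0, so (s + 3) is a factor.
Dividing, p(s) = (s + 3)(s^2 + 9s + 20).
Factor s^2 + 9s + 20: two numbers with sum -9 and product 20 are -4 and -5, so s^2 + 9s + 20 = (s + 4)(s + 5).
Hence p(s) = (s + 3) (s + 4) (s + 5), with roots -5, -4, -3.
All eigenvalues have negative real part, so the system is asymptotically stable.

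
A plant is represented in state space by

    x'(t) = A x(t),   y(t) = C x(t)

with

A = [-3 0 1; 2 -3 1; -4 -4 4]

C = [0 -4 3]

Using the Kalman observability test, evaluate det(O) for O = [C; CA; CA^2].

64

CA = [[-20, 0, 8]]
CA^2 = [[28, -32, 12]]
Observability matrix O = [C; CA; CA^2] = [[0, -4, 3], [-20, 0, 8], [28, -32, 12]]
Expanding along the first row, det(O) = 0·(0·12 - 8·(-32)) - (-4)·((-20)·12 - 8·28) + 3·((-20)·(-32) - 0·28) = 0·256 - (-4)·(-464) + 3·640 = 64
Since det(O) ≠ 0, rank(O) = 3 and the system is completely observable.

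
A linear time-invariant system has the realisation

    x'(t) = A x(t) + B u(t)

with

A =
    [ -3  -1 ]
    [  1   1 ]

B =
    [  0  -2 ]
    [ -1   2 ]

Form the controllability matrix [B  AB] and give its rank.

2

AB = [[1, 4], [-1, 0]]
Controllability matrix C = [B  AB] = [[0, -2, 1, 4], [-1, 2, -1, 0]]
Take the 2×2 submatrix of C formed by columns 1, 2: [[0, -2], [-1, 2]]. Its determinant is 0·2 - (-2)·(-1) = 0 - 2 = -2 ≠ 0.
So rank(C) ≥ 2; since C has 2 rows, rank(C) = 2.
rank(C) = 2 = n, so the pair (A, B) is completely controllable.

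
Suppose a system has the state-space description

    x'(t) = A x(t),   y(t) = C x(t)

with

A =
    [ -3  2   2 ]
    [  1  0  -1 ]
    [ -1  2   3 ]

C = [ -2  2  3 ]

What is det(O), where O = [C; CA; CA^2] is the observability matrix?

98

CA = [[5, 2, 3]]
CA^2 = [[-16, 16, 17]]
Observability matrix O = [C; CA; CA^2] = [[-2, 2, 3], [5, 2, 3], [-16, 16, 17]]
Expanding along the first row, det(O) = (-2)·(2·17 - 3·16) - 2·(5·17 - 3·(-16)) + 3·(5·16 - 2·(-16)) = (-2)·(-14) - 2·133 + 3·112 = 98
Since det(O) ≠ 0, rank(O) = 3 and the system is completely observable.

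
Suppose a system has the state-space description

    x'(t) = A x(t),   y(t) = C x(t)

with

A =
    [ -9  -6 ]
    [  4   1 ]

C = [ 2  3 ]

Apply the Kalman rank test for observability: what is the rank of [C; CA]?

1

CA = [[-6, -9]]
Observability matrix O = [C; CA] = [[2, 3], [-6, -9]]
Every row of O is a scalar multiple of row 1 = [2, 3] (multipliers 1, -3), so the rows span a one-dimensional space.
O ≠ 0, hence rank(O) = 1.
rank(O) = 1 < n = 2, so the pair (A, C) is not completely observable.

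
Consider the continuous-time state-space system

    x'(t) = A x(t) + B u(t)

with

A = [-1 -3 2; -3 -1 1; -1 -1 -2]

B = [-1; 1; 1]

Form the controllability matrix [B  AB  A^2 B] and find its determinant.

AB = [[0], [3], [-2]]
A^2B = [[-13], [-5], [1]]
Controllability matrix C = [B  AB  A^2B] = [[-1, 0, -13], [1, 3, -5], [1, -2, 1]]
Expanding along the first row, det(C) = (-1)·(3·1 - (-5)·(-2)) - 0·(1·1 - (-5)·1) + (-13)·(1·(-2) - 3·1) = (-1)·(-7) - 0·6 + (-13)·(-5) = 72
Since det(C) ≠ 0, rank(C) = 3 and the system is completely controllable.

72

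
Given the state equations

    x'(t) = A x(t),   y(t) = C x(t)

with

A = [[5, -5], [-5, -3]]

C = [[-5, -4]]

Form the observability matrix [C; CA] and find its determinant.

CA = [[-5, 37]]
Observability matrix O = [C; CA] = [[-5, -4], [-5, 37]]
det(O) = (-5)·37 - (-4)·(-5) = -185 - 20 = -205
Since det(O) ≠ 0, rank(O) = 2 and the system is completely observable.

-205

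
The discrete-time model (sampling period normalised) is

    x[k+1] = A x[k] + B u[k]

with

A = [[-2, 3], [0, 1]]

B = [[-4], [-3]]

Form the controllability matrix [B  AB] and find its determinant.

9

AB = [[-1], [-3]]
Controllability matrix C = [B  AB] = [[-4, -1], [-3, -3]]
det(C) = (-4)·(-3) - (-1)·(-3) = 12 - 3 = 9
Since det(C) ≠ 0, rank(C) = 2 and the system is completely controllable.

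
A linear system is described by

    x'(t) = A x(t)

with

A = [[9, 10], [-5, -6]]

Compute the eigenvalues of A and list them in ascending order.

det(sI - A) = s^2 - (tr A)s + det A, with tr A = 9 + (-6) = 3 and det A = 9·(-6) - 10·(-5) = -54 - (-50) = -4.
So p(s) = det(sI - A) = s^2 - 3s - 4.
Factor s^2 - 3s - 4: two numbers with sum 3 and product -4 are 4 and -1, so s^2 - 3s - 4 = (s - 4)(s + 1).
Hence p(s) = (s - 4) (s + 1), with roots -1, 4.
At least one eigenvalue has non-negative real part, so the system is not asymptotically stable.

-1, 4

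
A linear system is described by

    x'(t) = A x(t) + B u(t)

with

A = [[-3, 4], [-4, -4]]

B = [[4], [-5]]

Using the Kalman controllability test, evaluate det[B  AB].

-144

AB = [[-32], [4]]
Controllability matrix C = [B  AB] = [[4, -32], [-5, 4]]
det(C) = 4·4 - (-32)·(-5) = 16 - 160 = -144
Since det(C) ≠ 0, rank(C) = 2 and the system is completely controllable.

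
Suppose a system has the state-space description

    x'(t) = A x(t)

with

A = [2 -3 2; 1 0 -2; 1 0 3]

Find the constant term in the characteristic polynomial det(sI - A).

Expand det(sI - A) for the 3×3 matrix.
p(s) = s^3 - 5s^2 + 7s - 15.
(Check: constant term = det(-A) = (-1)^3 det A = -15; coefficient of s^2 = -tr A = -5.)
The constant term is -15.

-15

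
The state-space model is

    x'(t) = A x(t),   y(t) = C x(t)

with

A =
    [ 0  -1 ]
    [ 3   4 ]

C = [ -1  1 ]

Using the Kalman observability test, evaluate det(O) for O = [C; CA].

CA = [[3, 5]]
Observability matrix O = [C; CA] = [[-1, 1], [3, 5]]
det(O) = (-1)·5 - 1·3 = -5 - 3 = -8
Since det(O) ≠ 0, rank(O) = 2 and the system is completely observable.

-8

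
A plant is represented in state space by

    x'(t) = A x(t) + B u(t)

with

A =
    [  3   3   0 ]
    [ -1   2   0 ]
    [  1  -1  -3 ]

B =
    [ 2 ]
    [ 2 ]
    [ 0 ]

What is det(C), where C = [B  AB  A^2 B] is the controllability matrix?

AB = [[12], [2], [0]]
A^2B = [[42], [-8], [10]]
Controllability matrix C = [B  AB  A^2B] = [[2, 12, 42], [2, 2, -8], [0, 0, 10]]
Expanding along the first row, det(C) = 2·(2·10 - (-8)·0) - 12·(2·10 - (-8)·0) + 42·(2·0 - 2·0) = 2·20 - 12·20 + 42·0 = -200
Since det(C) ≠ 0, rank(C) = 3 and the system is completely controllable.

-200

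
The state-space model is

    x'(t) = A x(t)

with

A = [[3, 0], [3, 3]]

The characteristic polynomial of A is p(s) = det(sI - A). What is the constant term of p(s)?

For a 2×2 matrix, det(sI - A) = s^2 - (tr A)s + det A.
tr A = 6, det A = 9.
So p(s) = s^2 - 6s + 9.
The constant term is 9.

9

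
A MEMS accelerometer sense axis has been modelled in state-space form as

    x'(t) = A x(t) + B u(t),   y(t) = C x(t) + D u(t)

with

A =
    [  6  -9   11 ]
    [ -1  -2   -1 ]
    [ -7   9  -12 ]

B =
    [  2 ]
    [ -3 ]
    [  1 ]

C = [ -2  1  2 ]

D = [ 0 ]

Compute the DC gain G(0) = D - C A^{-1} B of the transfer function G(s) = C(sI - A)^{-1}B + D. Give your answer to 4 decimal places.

-46.6000

G(0) = C(-A)^{-1}B + D = -C A^{-1} B + D.
det A = -10, so A^{-1} = (1/-10)·adj(A) = [[-33/10, 9/10, -31/10], [1/2, -1/2, 1/2], [23/10, -9/10, 21/10]]
A^{-1} B = [-62/5, 3, 47/5]^T
C A^{-1} B = 233/5
G(0) = D - C A^{-1} B = 0 - (233/5) = -233/5 ≈ -46.6000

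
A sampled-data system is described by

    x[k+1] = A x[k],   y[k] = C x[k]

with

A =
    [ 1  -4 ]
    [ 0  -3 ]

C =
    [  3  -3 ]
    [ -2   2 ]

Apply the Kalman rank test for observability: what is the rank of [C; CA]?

1

CA = [[3, -3], [-2, 2]]
Observability matrix O = [C; CA] = [[3, -3], [-2, 2], [3, -3], [-2, 2]]
Every row of O is a scalar multiple of row 1 = [3, -3] (multipliers 1, -2/3, 1, -2/3), so the rows span a one-dimensional space.
O ≠ 0, hence rank(O) = 1.
rank(O) = 1 < n = 2, so the pair (A, C) is not completely observable.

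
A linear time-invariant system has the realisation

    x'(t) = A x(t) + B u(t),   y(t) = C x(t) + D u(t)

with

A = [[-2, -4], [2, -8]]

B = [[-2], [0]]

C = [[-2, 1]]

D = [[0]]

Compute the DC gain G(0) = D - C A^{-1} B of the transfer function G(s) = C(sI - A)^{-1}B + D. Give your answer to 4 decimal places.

G(0) = C(-A)^{-1}B + D = -C A^{-1} B + D.
det A = 24, so A^{-1} = (1/24)·adj(A) = [[-1/3, 1/6], [-1/12, -1/12]]
A^{-1} B = [2/3, 1/6]^T
C A^{-1} B = -7/6
G(0) = D - C A^{-1} B = 0 - (-7/6) = 7/6 ≈ 1.1667

1.1667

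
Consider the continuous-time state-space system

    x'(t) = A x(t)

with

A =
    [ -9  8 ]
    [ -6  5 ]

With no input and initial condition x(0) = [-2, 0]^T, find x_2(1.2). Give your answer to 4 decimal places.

det(sI - A) = s^2 - (tr A)s + det A, with tr A = (-9) + 5 = -4 and det A = (-9)·5 - 8·(-6) = -45 - (-48) = 3.
So p(s) = det(sI - A) = s^2 + 4s + 3.
Factor s^2 + 4s + 3: two numbers with sum -4 and product 3 are -1 and -3, so s^2 + 4s + 3 = (s + 1)(s + 3).
Hence p(s) = (s + 1) (s + 3), with roots -3, -1.
The eigenvalues -3, -1 are distinct and real, so A is diagonalisable and x(t) = e^{At} x(0) = V diag(e^{λ_i t}) V^{-1} x(0), where the columns of V are the eigenvectors.
λ = -3: A - (-3)I = [[-6, 8], [-6, 8]]. Row 1 gives (-6)·v1 + 8·v2 = 0, so take v_1 = [4, 3]^T.
λ = -1: A - (-1)I = [[-8, 8], [-6, 6]]. Row 1 gives (-8)·v1 + 8·v2 = 0, so take v_2 = [1, 1]^T.
V = [v_1 v_2] = [[4, 1], [3, 1]] has det V = 1, so V^{-1} = adj(V)/det V = [[1, -1], [-3, 4]].
Modal coordinates z(0) = V^{-1} x(0): 1·(-2) + (-1)·0 = -2; (-3)·(-2) + 4·0 = 6; so z(0) = [-2, 6]^T.
x_2(t) = Σ_i (v_i)_2 · z_i(0) · e^{λ_i t} (row 2 of V times the modal terms).
x_2(1.2) = 3·(-2)·e^{-3·1.2} + 1·6·e^{-1·1.2} = (-6)·0.027324 + 6·0.301194 = 1.6432.

1.6432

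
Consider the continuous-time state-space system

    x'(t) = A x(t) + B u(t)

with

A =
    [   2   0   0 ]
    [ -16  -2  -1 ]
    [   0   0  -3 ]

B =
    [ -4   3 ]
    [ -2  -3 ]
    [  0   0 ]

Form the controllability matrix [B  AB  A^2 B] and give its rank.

2

AB = [[-8, 6], [68, -42], [0, 0]]
A^2B = [[-16, 12], [-8, -12], [0, 0]]
Controllability matrix C = [B  AB  A^2B] = [[-4, 3, -8, 6, -16, 12], [-2, -3, 68, -42, -8, -12], [0, 0, 0, 0, 0, 0]]
Row 3 of C is identically zero, so rank(C) ≤ 2.
The 2×2 minor from rows 1, 2, columns 1, 2 is (-4)·(-3) - 3·(-2) = 12 - (-6) = 18 ≠ 0, so rank(C) = 2.
rank(C) = 2 < n = 3, so the pair (A, B) is not completely controllable.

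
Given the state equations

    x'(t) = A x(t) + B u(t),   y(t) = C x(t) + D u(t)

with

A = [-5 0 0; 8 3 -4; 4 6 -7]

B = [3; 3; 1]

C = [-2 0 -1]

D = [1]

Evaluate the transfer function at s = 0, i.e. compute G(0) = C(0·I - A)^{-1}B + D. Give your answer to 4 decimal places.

-12.4000

G(0) = C(-A)^{-1}B + D = -C A^{-1} B + D.
det A = -15, so A^{-1} = (1/-15)·adj(A) = [[-1/5, 0, 0], [-8/3, -7/3, 4/3], [-12/5, -2, 1]]
A^{-1} B = [-3/5, -41/3, -61/5]^T
C A^{-1} B = 67/5
G(0) = D - C A^{-1} B = 1 - (67/5) = -62/5 ≈ -12.4000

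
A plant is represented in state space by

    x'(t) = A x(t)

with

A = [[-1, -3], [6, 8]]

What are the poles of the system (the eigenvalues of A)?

det(sI - A) = s^2 - (tr A)s + det A, with tr A = (-1) + 8 = 7 and det A = (-1)·8 - (-3)·6 = -8 - (-18) = 10.
So p(s) = det(sI - A) = s^2 - 7s + 10.
Factor s^2 - 7s + 10: two numbers with sum 7 and product 10 are 5 and 2, so s^2 - 7s + 10 = (s - 5)(s - 2).
Hence p(s) = (s - 5) (s - 2), with roots 2, 5.
At least one eigenvalue has non-negative real part, so the system is not asymptotically stable.

2, 5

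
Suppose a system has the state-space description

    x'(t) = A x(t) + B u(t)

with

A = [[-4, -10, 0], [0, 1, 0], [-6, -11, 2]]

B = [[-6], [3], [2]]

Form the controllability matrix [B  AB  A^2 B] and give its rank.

AB = [[-6], [3], [7]]
A^2B = [[-6], [3], [17]]
Controllability matrix C = [B  AB  A^2B] = [[-6, -6, -6], [3, 3, 3], [2, 7, 17]]
The rows r1, r2, r3 of C are linearly dependent: r1 + 2·r2 = 0 (check each entry), so rank(C) ≤ 2.
The 2×2 minor from rows 1, 3, columns 1, 2 is (-6)·7 - (-6)·2 = -42 - (-12) = -30 ≠ 0, so rank(C) = 2.
rank(C) = 2 < n = 3, so the pair (A, B) is not completely controllable.

2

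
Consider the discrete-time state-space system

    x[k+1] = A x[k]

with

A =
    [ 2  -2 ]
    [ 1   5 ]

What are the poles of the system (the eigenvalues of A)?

3, 4

det(zI - A) = z^2 - (tr A)z + det A, with tr A = 2 + 5 = 7 and det A = 2·5 - (-2)·1 = 10 - (-2) = 12.
So p(z) = det(zI - A) = z^2 - 7z + 12.
Factor z^2 - 7z + 12: two numbers with sum 7 and product 12 are 4 and 3, so z^2 - 7z + 12 = (z - 4)(z - 3).
Hence p(z) = (z - 4) (z - 3), with roots 3, 4.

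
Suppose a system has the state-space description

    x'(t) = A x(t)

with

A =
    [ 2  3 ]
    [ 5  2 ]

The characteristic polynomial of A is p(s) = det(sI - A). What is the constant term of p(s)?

-11

For a 2×2 matrix, det(sI - A) = s^2 - (tr A)s + det A.
tr A = 4, det A = -11.
So p(s) = s^2 - 4s - 11.
The constant term is -11.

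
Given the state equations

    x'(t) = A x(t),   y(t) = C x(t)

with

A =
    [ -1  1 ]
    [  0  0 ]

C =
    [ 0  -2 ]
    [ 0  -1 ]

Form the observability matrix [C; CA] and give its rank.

CA = [[0, 0], [0, 0]]
Observability matrix O = [C; CA] = [[0, -2], [0, -1], [0, 0], [0, 0]]
Every row of O is a scalar multiple of row 1 = [0, -2] (multipliers 1, 1/2, 0, 0), so the rows span a one-dimensional space.
O ≠ 0, hence rank(O) = 1.
rank(O) = 1 < n = 2, so the pair (A, C) is not completely observable.

1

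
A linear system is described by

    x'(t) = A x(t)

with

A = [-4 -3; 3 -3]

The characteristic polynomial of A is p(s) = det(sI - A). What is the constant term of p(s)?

21

For a 2×2 matrix, det(sI - A) = s^2 - (tr A)s + det A.
tr A = -7, det A = 21.
So p(s) = s^2 + 7s + 21.
The constant term is 21.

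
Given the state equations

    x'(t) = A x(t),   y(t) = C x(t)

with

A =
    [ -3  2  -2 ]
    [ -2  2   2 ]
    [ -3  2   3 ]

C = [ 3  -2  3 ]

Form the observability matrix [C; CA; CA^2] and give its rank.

CA = [[-14, 8, -1]]
CA^2 = [[29, -14, 41]]
Observability matrix O = [C; CA; CA^2] = [[3, -2, 3], [-14, 8, -1], [29, -14, 41]]
det(O) = 3·(8·41 - (-1)·(-14)) - (-2)·((-14)·41 - (-1)·29) + 3·((-14)·(-14) - 8·29) = 3·314 - (-2)·(-545) + 3·(-36) = -256 ≠ 0, so rank(O) = 3.
rank(O) = 3 = n, so the pair (A, C) is completely observable.

3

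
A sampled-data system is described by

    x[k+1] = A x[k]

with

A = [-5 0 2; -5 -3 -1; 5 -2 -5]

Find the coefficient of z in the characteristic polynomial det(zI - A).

43

Expand det(zI - A) for the 3×3 matrix.
p(z) = z^3 + 13z^2 + 43z + 15.
(Check: constant term = det(-A) = (-1)^3 det A = 15; coefficient of z^2 = -tr A = 13.)
The coefficient of z is 43.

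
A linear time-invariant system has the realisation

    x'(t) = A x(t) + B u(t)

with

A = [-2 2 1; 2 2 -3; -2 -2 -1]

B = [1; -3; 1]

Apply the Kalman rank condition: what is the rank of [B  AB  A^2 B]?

3

AB = [[-7], [-7], [3]]
A^2B = [[3], [-37], [25]]
Controllability matrix C = [B  AB  A^2B] = [[1, -7, 3], [-3, -7, -37], [1, 3, 25]]
det(C) = 1·((-7)·25 - (-37)·3) - (-7)·((-3)·25 - (-37)·1) + 3·((-3)·3 - (-7)·1) = 1·(-64) - (-7)·(-38) + 3·(-2) = -336 ≠ 0, so rank(C) = 3.
rank(C) = 3 = n, so the pair (A, B) is completely controllable.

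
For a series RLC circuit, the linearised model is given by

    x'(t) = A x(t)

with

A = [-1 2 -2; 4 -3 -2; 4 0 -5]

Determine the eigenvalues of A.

det(sI - A) = s^3 - (tr A)s^2 + (M11 + M22 + M33)s - det A, where Mii is the 2×2 principal minor of A obtained by deleting row i and column i.
tr A = (-1) + (-3) + (-5) = -9; M11 = (-3)·(-5) - (-2)·0 = 15 - 0 = 15; M22 = (-1)·(-5) - (-2)·4 = 5 - (-8) = 13; M33 = (-1)·(-3) - 2·4 = 3 - 8 = -5; sum of minors = 23.
det A = (-1)·((-3)·(-5) - (-2)·0) - 2·(4·(-5) - (-2)·4) + (-2)·(4·0 - (-3)·4) = (-1)·15 - 2·(-12) + (-2)·12 = -15.
So p(s) = det(sI - A) = s^3 + 9s^2 + 23s + 15.
Rational-root test: any integer root divides 15. Testing small divisors, s = -1 works: p(-1) = -1 + 9 + (-23) + 15 = 0, so (s + 1) is a factor.
Dividing, p(s) = (s + 1)(s^2 + 8s + 15).
Factor s^2 + 8s + 15: two numbers with sum -8 and product 15 are -3 and -5, so s^2 + 8s + 15 = (s + 3)(s + 5).
Hence p(s) = (s + 1) (s + 3) (s + 5), with roots -5, -3, -1.
All eigenvalues have negative real part, so the system is asymptotically stable.

-5, -3, -1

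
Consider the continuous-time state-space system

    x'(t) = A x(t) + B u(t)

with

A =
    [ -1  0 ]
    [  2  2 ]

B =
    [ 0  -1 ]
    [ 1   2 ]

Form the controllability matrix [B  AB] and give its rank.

AB = [[0, 1], [2, 2]]
Controllability matrix C = [B  AB] = [[0, -1, 0, 1], [1, 2, 2, 2]]
Take the 2×2 submatrix of C formed by columns 1, 2: [[0, -1], [1, 2]]. Its determinant is 0·2 - (-1)·1 = 0 - (-1) = 1 ≠ 0.
So rank(C) ≥ 2; since C has 2 rows, rank(C) = 2.
rank(C) = 2 = n, so the pair (A, B) is completely controllable.

2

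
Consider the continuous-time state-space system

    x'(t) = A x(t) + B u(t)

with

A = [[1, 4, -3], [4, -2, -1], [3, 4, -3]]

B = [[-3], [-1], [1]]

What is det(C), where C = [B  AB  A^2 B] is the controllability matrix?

AB = [[-10], [-11], [-16]]
A^2B = [[-6], [-2], [-26]]
Controllability matrix C = [B  AB  A^2B] = [[-3, -10, -6], [-1, -11, -2], [1, -16, -26]]
Expanding along the first row, det(C) = (-3)·((-11)·(-26) - (-2)·(-16)) - (-10)·((-1)·(-26) - (-2)·1) + (-6)·((-1)·(-16) - (-11)·1) = (-3)·254 - (-10)·28 + (-6)·27 = -644
Since det(C) ≠ 0, rank(C) = 3 and the system is completely controllable.

-644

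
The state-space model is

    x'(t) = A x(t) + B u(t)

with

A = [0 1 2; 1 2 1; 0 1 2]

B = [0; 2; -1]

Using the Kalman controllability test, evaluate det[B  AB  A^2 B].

AB = [[0], [3], [0]]
A^2B = [[3], [6], [3]]
Controllability matrix C = [B  AB  A^2B] = [[0, 0, 3], [2, 3, 6], [-1, 0, 3]]
Expanding along the first row, det(C) = 0·(3·3 - 6·0) - 0·(2·3 - 6·(-1)) + 3·(2·0 - 3·(-1)) = 0·9 - 0·12 + 3·3 = 9
Since det(C) ≠ 0, rank(C) = 3 and the system is completely controllable.

9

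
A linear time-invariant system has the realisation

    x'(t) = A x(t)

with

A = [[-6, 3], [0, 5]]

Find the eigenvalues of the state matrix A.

det(sI - A) = s^2 - (tr A)s + det A, with tr A = (-6) + 5 = -1 and det A = (-6)·5 - 3·0 = -30 - 0 = -30.
So p(s) = det(sI - A) = s^2 + s - 30.
Factor s^2 + s - 30: two numbers with sum -1 and product -30 are 5 and -6, so s^2 + s - 30 = (s - 5)(s + 6).
Hence p(s) = (s - 5) (s + 6), with roots -6, 5.
At least one eigenvalue has non-negative real part, so the system is not asymptotically stable.

-6, 5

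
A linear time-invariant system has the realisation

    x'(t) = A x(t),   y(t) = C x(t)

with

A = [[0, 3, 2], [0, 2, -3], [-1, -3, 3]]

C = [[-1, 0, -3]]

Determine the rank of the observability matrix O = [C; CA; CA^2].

CA = [[3, 6, -11]]
CA^2 = [[11, 54, -45]]
Observability matrix O = [C; CA; CA^2] = [[-1, 0, -3], [3, 6, -11], [11, 54, -45]]
det(O) = (-1)·(6·(-45) - (-11)·54) - 0·(3·(-45) - (-11)·11) + (-3)·(3·54 - 6·11) = (-1)·324 - 0·(-14) + (-3)·96 = -612 ≠ 0, so rank(O) = 3.
rank(O) = 3 = n, so the pair (A, C) is completely observable.

3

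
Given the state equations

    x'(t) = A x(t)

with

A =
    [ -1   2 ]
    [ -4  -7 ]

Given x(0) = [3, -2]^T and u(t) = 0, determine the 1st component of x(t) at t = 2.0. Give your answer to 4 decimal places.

det(sI - A) = s^2 - (tr A)s + det A, with tr A = (-1) + (-7) = -8 and det A = (-1)·(-7) - 2·(-4) = 7 - (-8) = 15.
So p(s) = det(sI - A) = s^2 + 8s + 15.
Factor s^2 + 8s + 15: two numbers with sum -8 and product 15 are -3 and -5, so s^2 + 8s + 15 = (s + 3)(s + 5).
Hence p(s) = (s + 3) (s + 5), with roots -5, -3.
The eigenvalues -5, -3 are distinct and real, so A is diagonalisable and x(t) = e^{At} x(0) = V diag(e^{λ_i t}) V^{-1} x(0), where the columns of V are the eigenvectors.
λ = -5: A - (-5)I = [[4, 2], [-4, -2]]. Row 1 gives 4·v1 + 2·v2 = 0, so take v_1 = [-1, 2]^T.
λ = -3: A - (-3)I = [[2, 2], [-4, -4]]. Row 1 gives 2·v1 + 2·v2 = 0, so take v_2 = [-1, 1]^T.
V = [v_1 v_2] = [[-1, -1], [2, 1]] has det V = 1, so V^{-1} = adj(V)/det V = [[1, 1], [-2, -1]].
Modal coordinates z(0) = V^{-1} x(0): 1·3 + 1·(-2) = 1; (-2)·3 + (-1)·(-2) = -4; so z(0) = [1, -4]^T.
x_1(t) = Σ_i (v_i)_1 · z_i(0) · e^{λ_i t} (row 1 of V times the modal terms).
x_1(2.0) = (-1)·1·e^{-5·2.0} + (-1)·(-4)·e^{-3·2.0} = (-1)·0.000045 + 4·0.002479 = 0.0099.

0.0099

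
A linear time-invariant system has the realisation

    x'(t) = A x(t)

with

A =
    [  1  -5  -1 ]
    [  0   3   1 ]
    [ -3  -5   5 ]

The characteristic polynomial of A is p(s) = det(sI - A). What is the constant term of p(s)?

Expand det(sI - A) for the 3×3 matrix.
p(s) = s^3 - 9s^2 + 25s - 26.
(Check: constant term = det(-A) = (-1)^3 det A = -26; coefficient of s^2 = -tr A = -9.)
The constant term is -26.

-26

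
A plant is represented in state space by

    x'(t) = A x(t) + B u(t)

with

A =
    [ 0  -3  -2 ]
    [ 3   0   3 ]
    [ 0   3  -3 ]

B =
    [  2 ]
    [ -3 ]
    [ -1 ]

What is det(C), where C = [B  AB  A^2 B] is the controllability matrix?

AB = [[11], [3], [-6]]
A^2B = [[3], [15], [27]]
Controllability matrix C = [B  AB  A^2B] = [[2, 11, 3], [-3, 3, 15], [-1, -6, 27]]
Expanding along the first row, det(C) = 2·(3·27 - 15·(-6)) - 11·((-3)·27 - 15·(-1)) + 3·((-3)·(-6) - 3·(-1)) = 2·171 - 11·(-66) + 3·21 = 1131
Since det(C) ≠ 0, rank(C) = 3 and the system is completely controllable.

1131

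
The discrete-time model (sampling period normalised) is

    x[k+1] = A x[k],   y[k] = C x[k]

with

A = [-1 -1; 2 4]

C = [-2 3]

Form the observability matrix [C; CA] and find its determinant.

CA = [[8, 14]]
Observability matrix O = [C; CA] = [[-2, 3], [8, 14]]
det(O) = (-2)·14 - 3·8 = -28 - 24 = -52
Since det(O) ≠ 0, rank(O) = 2 and the system is completely observable.

-52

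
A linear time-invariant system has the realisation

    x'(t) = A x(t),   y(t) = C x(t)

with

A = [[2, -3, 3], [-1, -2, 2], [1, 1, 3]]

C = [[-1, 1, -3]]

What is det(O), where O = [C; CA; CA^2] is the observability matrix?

0

CA = [[-6, -2, -10]]
CA^2 = [[-20, 12, -52]]
Observability matrix O = [C; CA; CA^2] = [[-1, 1, -3], [-6, -2, -10], [-20, 12, -52]]
Expanding along the first row, det(O) = (-1)·((-2)·(-52) - (-10)·12) - 1·((-6)·(-52) - (-10)·(-20)) + (-3)·((-6)·12 - (-2)·(-20)) = (-1)·224 - 1·112 + (-3)·(-112) = 0
Since det(O) = 0, rank(O) < 3 and the system is not completely observable.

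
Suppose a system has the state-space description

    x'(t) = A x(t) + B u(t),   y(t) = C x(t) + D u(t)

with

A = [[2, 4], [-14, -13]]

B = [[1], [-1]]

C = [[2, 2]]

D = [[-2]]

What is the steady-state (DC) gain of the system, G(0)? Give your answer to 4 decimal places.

G(0) = C(-A)^{-1}B + D = -C A^{-1} B + D.
det A = 30, so A^{-1} = (1/30)·adj(A) = [[-13/30, -2/15], [7/15, 1/15]]
A^{-1} B = [-3/10, 2/5]^T
C A^{-1} B = 1/5
G(0) = D - C A^{-1} B = -2 - (1/5) = -11/5 ≈ -2.2000

-2.2000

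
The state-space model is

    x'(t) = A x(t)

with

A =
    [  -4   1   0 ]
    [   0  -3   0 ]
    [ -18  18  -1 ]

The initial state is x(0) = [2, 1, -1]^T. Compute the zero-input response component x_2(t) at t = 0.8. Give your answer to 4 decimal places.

0.0907

det(sI - A) = s^3 - (tr A)s^2 + (M11 + M22 + M33)s - det A, where Mii is the 2×2 principal minor of A obtained by deleting row i and column i.
tr A = (-4) + (-3) + (-1) = -8; M11 = (-3)·(-1) - 0·18 = 3 - 0 = 3; M22 = (-4)·(-1) - 0·(-18) = 4 - 0 = 4; M33 = (-4)·(-3) - 1·0 = 12 - 0 = 12; sum of minors = 19.
det A = (-4)·((-3)·(-1) - 0·18) - 1·(0·(-1) - 0·(-18)) + 0·(0·18 - (-3)·(-18)) = (-4)·3 - 1·0 + 0·(-54) = -12.
So p(s) = det(sI - A) = s^3 + 8s^2 + 19s + 12.
Rational-root test: any integer root divides 12. Testing small divisors, s = -1 works: p(-1) = -1 + 8 + (-19) + 12 = 0, so (s + 1) is a factor.
Dividing, p(s) = (s + 1)(s^2 + 7s + 12).
Factor s^2 + 7s + 12: two numbers with sum -7 and product 12 are -3 and -4, so s^2 + 7s + 12 = (s + 3)(s + 4).
Hence p(s) = (s + 1) (s + 3) (s + 4), with roots -4, -3, -1.
The eigenvalues -4, -3, -1 are distinct and real, so A is diagonalisable and x(t) = e^{At} x(0) = V diag(e^{λ_i t}) V^{-1} x(0), where the columns of V are the eigenvectors.
λ = -4: A - (-4)I = [[0, 1, 0], [0, 1, 0], [-18, 18, 3]]. v must be orthogonal to every row; (row 1) × (row 3) = [3, 0, 18], so take v_1 = [1, 0, 6]^T.
λ = -3: A - (-3)I = [[-1, 1, 0], [0, 0, 0], [-18, 18, 2]]. v must be orthogonal to every row; (row 1) × (row 3) = [2, 2, 0], so take v_2 = [1, 1, 0]^T.
λ = -1: A - (-1)I = [[-3, 1, 0], [0, -2, 0], [-18, 18, 0]]. v must be orthogonal to every row; (row 1) × (row 2) = [0, 0, 6], so take v_3 = [0, 0, 1]^T.
V = [v_1 v_2 v_3] = [[1, 1, 0], [0, 1, 0], [6, 0, 1]] has det V = 1, so V^{-1} = adj(V)/det V = [[1, -1, 0], [0, 1, 0], [-6, 6, 1]].
Modal coordinates z(0) = V^{-1} x(0): 1·2 + (-1)·1 + 0·(-1) = 1; 0·2 + 1·1 + 0·(-1) = 1; (-6)·2 + 6·1 + 1·(-1) = -7; so z(0) = [1, 1, -7]^T.
x_2(t) = Σ_i (v_i)_2 · z_i(0) · e^{λ_i t} (row 2 of V times the modal terms).
x_2(0.8) = 0·1·e^{-4·0.8} + 1·1·e^{-3·0.8} + 0·(-7)·e^{-1·0.8} = 0·0.040762 + 1·0.090718 + 0·0.449329 = 0.0907.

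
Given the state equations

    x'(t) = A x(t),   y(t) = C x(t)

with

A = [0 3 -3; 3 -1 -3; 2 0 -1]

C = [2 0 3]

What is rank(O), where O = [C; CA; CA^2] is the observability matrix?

3

CA = [[6, 6, -9]]
CA^2 = [[0, 12, -27]]
Observability matrix O = [C; CA; CA^2] = [[2, 0, 3], [6, 6, -9], [0, 12, -27]]
det(O) = 2·(6·(-27) - (-9)·12) - 0·(6·(-27) - (-9)·0) + 3·(6·12 - 6·0) = 2·(-54) - 0·(-162) + 3·72 = 108 ≠ 0, so rank(O) = 3.
rank(O) = 3 = n, so the pair (A, C) is completely observable.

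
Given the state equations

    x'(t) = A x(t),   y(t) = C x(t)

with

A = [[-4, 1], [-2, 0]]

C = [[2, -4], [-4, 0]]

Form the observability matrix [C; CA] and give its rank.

CA = [[0, 2], [16, -4]]
Observability matrix O = [C; CA] = [[2, -4], [-4, 0], [0, 2], [16, -4]]
Take the 2×2 submatrix of O formed by rows 1, 2: [[2, -4], [-4, 0]]. Its determinant is 2·0 - (-4)·(-4) = 0 - 16 = -16 ≠ 0.
So rank(O) ≥ 2; since O has 2 columns, rank(O) = 2.
rank(O) = 2 = n, so the pair (A, C) is completely observable.

2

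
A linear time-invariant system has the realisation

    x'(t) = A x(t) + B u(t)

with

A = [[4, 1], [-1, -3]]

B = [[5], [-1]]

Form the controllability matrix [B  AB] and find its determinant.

AB = [[19], [-2]]
Controllability matrix C = [B  AB] = [[5, 19], [-1, -2]]
det(C) = 5·(-2) - 19·(-1) = -10 - (-19) = 9
Since det(C) ≠ 0, rank(C) = 2 and the system is completely controllable.

9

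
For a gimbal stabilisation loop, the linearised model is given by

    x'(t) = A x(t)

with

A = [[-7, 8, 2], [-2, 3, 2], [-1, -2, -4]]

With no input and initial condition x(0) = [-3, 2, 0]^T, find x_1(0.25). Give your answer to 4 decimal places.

det(sI - A) = s^3 - (tr A)s^2 + (M11 + M22 + M33)s - det A, where Mii is the 2×2 principal minor of A obtained by deleting row i and column i.
tr A = (-7) + 3 + (-4) = -8; M11 = 3·(-4) - 2·(-2) = -12 - (-4) = -8; M22 = (-7)·(-4) - 2·(-1) = 28 - (-2) = 30; M33 = (-7)·3 - 8·(-2) = -21 - (-16) = -5; sum of minors = 17.
det A = (-7)·(3·(-4) - 2·(-2)) - 8·((-2)·(-4) - 2·(-1)) + 2·((-2)·(-2) - 3·(-1)) = (-7)·(-8) - 8·10 + 2·7 = -10.
So p(s) = det(sI - A) = s^3 + 8s^2 + 17s + 10.
Rational-root test: any integer root divides 10. Testing small divisors, s = -1 works: p(-1) = -1 + 8 + (-17) + 10 = 0, so (s + 1) is a factor.
Dividing, p(s) = (s + 1)(s^2 + 7s + 10).
Factor s^2 + 7s + 10: two numbers with sum -7 and product 10 are -2 and -5, so s^2 + 7s + 10 = (s + 2)(s + 5).
Hence p(s) = (s + 1) (s + 2) (s + 5), with roots -5, -2, -1.
The eigenvalues -5, -2, -1 are distinct and real, so A is diagonalisable and x(t) = e^{At} x(0) = V diag(e^{λ_i t}) V^{-1} x(0), where the columns of V are the eigenvectors.
λ = -5: A - (-5)I = [[-2, 8, 2], [-2, 8, 2], [-1, -2, 1]]. v must be orthogonal to every row; (row 1) × (row 3) = [12, 0, 12], so take v_1 = [1, 0, 1]^T.
λ = -2: A - (-2)I = [[-5, 8, 2], [-2, 5, 2], [-1, -2, -2]]. v must be orthogonal to every row; (row 1) × (row 2) = [6, 6, -9], so take v_2 = [-2, -2, 3]^T.
λ = -1: A - (-1)I = [[-6, 8, 2], [-2, 4, 2], [-1, -2, -3]]. v must be orthogonal to every row; (row 1) × (row 2) = [8, 8, -8], so take v_3 = [1, 1, -1]^T.
V = [v_1 v_2 v_3] = [[1, -2, 1], [0, -2, 1], [1, 3, -1]] has det V = -1, so V^{-1} = adj(V)/det V = [[1, -1, 0], [-1, 2, 1], [-2, 5, 2]].
Modal coordinates z(0) = V^{-1} x(0): 1·(-3) + (-1)·2 + 0·0 = -5; (-1)·(-3) + 2·2 + 1·0 = 7; (-2)·(-3) + 5·2 + 2·0 = 16; so z(0) = [-5, 7, 16]^T.
x_1(t) = Σ_i (v_i)_1 · z_i(0) · e^{λ_i t} (row 1 of V times the modal terms).
x_1(0.25) = 1·(-5)·e^{-5·0.25} + (-2)·7·e^{-2·0.25} + 1·16·e^{-1·0.25} = (-5)·0.286505 + (-14)·0.606531 + 16·0.778801 = 2.5369.

2.5369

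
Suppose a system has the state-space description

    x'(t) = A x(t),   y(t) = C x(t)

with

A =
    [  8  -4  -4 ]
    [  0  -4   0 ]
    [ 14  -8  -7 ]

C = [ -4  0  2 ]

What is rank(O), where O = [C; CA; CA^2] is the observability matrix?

1

CA = [[-4, 0, 2]]
CA^2 = [[-4, 0, 2]]
Observability matrix O = [C; CA; CA^2] = [[-4, 0, 2], [-4, 0, 2], [-4, 0, 2]]
Every row of O is a scalar multiple of row 1 = [-4, 0, 2] (multipliers 1, 1, 1), so the rows span a one-dimensional space.
O ≠ 0, hence rank(O) = 1.
rank(O) = 1 < n = 3, so the pair (A, C) is not completely observable.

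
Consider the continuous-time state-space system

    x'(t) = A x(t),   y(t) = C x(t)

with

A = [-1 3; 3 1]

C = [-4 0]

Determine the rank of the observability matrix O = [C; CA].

2

CA = [[4, -12]]
Observability matrix O = [C; CA] = [[-4, 0], [4, -12]]
det(O) = (-4)·(-12) - 0·4 = 48 - 0 = 48 ≠ 0, so rank(O) = 2.
rank(O) = 2 = n, so the pair (A, C) is completely observable.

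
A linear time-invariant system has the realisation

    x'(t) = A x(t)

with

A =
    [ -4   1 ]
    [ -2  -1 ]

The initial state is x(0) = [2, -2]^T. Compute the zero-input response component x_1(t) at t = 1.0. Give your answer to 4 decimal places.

det(sI - A) = s^2 - (tr A)s + det A, with tr A = (-4) + (-1) = -5 and det A = (-4)·(-1) - 1·(-2) = 4 - (-2) = 6.
So p(s) = det(sI - A) = s^2 + 5s + 6.
Factor s^2 + 5s + 6: two numbers with sum -5 and product 6 are -2 and -3, so s^2 + 5s + 6 = (s + 2)(s + 3).
Hence p(s) = (s + 2) (s + 3), with roots -3, -2.
The eigenvalues -3, -2 are distinct and real, so A is diagonalisable and x(t) = e^{At} x(0) = V diag(e^{λ_i t}) V^{-1} x(0), where the columns of V are the eigenvectors.
λ = -3: A - (-3)I = [[-1, 1], [-2, 2]]. Row 1 gives (-1)·v1 + 1·v2 = 0, so take v_1 = [-1, -1]^T.
λ = -2: A - (-2)I = [[-2, 1], [-2, 1]]. Row 1 gives (-2)·v1 + 1·v2 = 0, so take v_2 = [1, 2]^T.
V = [v_1 v_2] = [[-1, 1], [-1, 2]] has det V = -1, so V^{-1} = adj(V)/det V = [[-2, 1], [-1, 1]].
Modal coordinates z(0) = V^{-1} x(0): (-2)·2 + 1·(-2) = -6; (-1)·2 + 1·(-2) = -4; so z(0) = [-6, -4]^T.
x_1(t) = Σ_i (v_i)_1 · z_i(0) · e^{λ_i t} (row 1 of V times the modal terms).
x_1(1.0) = (-1)·(-6)·e^{-3·1.0} + 1·(-4)·e^{-2·1.0} = 6·0.049787 + (-4)·0.135335 = -0.2426.

-0.2426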